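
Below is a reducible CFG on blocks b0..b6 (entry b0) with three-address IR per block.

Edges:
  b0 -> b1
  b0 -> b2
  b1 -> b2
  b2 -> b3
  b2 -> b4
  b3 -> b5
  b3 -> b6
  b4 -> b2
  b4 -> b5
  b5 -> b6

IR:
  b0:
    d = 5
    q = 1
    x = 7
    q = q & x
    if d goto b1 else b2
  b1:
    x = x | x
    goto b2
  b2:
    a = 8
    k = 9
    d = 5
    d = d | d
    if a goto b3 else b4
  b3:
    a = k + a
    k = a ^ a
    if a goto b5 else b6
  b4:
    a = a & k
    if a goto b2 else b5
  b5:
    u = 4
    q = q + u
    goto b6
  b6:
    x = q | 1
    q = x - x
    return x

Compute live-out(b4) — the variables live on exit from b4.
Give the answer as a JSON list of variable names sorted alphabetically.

Per-block:
  b0 def {d,q,x} use ∅
  b1 def {x} use {x}
  b2 def {a,d,k} use ∅
  b3 def {a,k} use {a,k}
  b4 def {a} use {a,k}
  b5 def {q,u} use {q}
  b6 def {q,x} use {q}

Liveness:
  live b0: ∅→{q,x}
  live b1: {q,x}→{q}
  live b2: {q}→{a,k,q}
  live b3: {a,k,q}→{q}
  live b4: {a,k,q}→{q}
  live b5: {q}→{q}
  live b6: {q}→∅

live-out(b4) = ["q"]

Answer: ["q"]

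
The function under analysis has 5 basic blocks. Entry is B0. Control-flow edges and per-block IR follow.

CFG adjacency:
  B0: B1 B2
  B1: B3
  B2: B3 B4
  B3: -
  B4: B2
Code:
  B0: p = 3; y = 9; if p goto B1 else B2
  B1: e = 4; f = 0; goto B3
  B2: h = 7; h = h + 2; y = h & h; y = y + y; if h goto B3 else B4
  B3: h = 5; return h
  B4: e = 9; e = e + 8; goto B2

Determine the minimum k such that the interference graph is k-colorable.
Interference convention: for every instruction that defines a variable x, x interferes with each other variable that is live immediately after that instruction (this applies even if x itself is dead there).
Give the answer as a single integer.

Answer: 2

Working:
def/use:
  B0 def {p,y} use ∅
  B1 def {e,f} use ∅
  B2 def {h,y} use ∅
  B3 def {h} use ∅
  B4 def {e} use ∅

Backward fixpoint:
  B0: in=∅ out=∅
  B1: in=∅ out=∅
  B2: in=∅ out=∅
  B3: in=∅ out=∅
  B4: in=∅ out=∅

Conflict graph:
  e↔∅
  f↔∅
  h↔{y}
  p↔{y}
  y↔{h,p}

Chromatic number:
  clique {h,y} ⇒ need ≥ 2
  assign e→r0 f→r0 h→r1 p→r1 y→r0 — no edge inside a register ⇒ χ ≤ 2
  χ = 2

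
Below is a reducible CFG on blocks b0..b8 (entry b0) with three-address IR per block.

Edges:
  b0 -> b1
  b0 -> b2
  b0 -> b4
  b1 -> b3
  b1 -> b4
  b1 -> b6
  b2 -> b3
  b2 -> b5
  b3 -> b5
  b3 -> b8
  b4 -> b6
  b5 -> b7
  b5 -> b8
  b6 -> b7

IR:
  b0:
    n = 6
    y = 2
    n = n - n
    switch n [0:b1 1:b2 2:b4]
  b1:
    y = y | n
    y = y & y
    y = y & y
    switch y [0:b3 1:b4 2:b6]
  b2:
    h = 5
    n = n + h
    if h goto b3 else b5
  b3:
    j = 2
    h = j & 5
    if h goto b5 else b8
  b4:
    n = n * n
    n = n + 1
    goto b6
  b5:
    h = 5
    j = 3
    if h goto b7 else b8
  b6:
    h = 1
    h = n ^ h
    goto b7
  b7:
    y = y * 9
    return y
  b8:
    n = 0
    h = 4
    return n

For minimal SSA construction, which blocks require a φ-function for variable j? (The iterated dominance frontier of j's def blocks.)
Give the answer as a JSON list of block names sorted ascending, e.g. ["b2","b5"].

idom tree: b1←b0 b2←b0 b3←b0 b4←b0 b5←b0 b6←b0 b7←b0 b8←b0
Dom∩ at merges:
  b3: preds {b1,b2}: {b0,b1} ∩ {b0,b2} = {b0}; idom=b0
  b4: preds {b0,b1}: {b0} ∩ {b0,b1} = {b0}; idom=b0
  b5: preds {b2,b3}: {b0,b2} ∩ {b0,b3} = {b0}; idom=b0
  b6: preds {b1,b4}: {b0,b1} ∩ {b0,b4} = {b0}; idom=b0
  b7: preds {b5,b6}: {b0,b5} ∩ {b0,b6} = {b0}; idom=b0
  b8: preds {b3,b5}: {b0,b3} ∩ {b0,b5} = {b0}; idom=b0

DF walk-up:
  join b3 pred b1: b1 stop@b0
  join b3 pred b2: b2 stop@b0
  join b4 pred b0: · stop@b0
  join b4 pred b1: b1 stop@b0
  join b5 pred b2: b2 stop@b0
  join b5 pred b3: b3 stop@b0
  join b6 pred b1: b1 stop@b0
  join b6 pred b4: b4 stop@b0
  join b7 pred b5: b5 stop@b0
  join b7 pred b6: b6 stop@b0
  join b8 pred b3: b3 stop@b0
  join b8 pred b5: b5 stop@b0
  b0 → ∅
  b1 → {b3,b4,b6}
  b2 → {b3,b5}
  b3 → {b5,b8}
  b4 → {b6}
  b5 → {b7,b8}
  b6 → {b7}
  b7 → ∅
  b8 → ∅

φ for j: defs {b3,b5}
  DF⁺ = {b5,b7,b8}

Answer: ["b5", "b7", "b8"]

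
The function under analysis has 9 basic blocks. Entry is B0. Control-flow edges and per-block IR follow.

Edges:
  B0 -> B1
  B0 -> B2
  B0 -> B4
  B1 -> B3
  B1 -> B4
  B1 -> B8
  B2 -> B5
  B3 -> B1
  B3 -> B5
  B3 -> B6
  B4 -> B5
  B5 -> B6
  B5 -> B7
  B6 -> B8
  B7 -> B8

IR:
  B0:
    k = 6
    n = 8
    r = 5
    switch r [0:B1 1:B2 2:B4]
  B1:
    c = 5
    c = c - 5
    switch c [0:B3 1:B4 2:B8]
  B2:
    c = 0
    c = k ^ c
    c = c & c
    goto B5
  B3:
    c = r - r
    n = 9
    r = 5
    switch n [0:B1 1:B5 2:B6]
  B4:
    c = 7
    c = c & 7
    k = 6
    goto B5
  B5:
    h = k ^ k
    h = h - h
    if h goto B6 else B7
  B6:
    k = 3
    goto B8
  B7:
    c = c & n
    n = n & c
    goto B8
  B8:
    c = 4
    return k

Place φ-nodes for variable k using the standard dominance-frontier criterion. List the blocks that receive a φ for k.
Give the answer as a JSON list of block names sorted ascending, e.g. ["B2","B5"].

Answer: ["B5", "B6", "B8"]

Derivation:
idom tree: B1←B0 B2←B0 B3←B1 B4←B0 B5←B0 B6←B0 B7←B5 B8←B0
Dom at joins:
  B1: preds {B0,B3}: {B0} ∩ {B0,B1,B3} = {B0}; idom=B0
  B4: preds {B0,B1}: {B0} ∩ {B0,B1} = {B0}; idom=B0
  B5: preds {B2,B3,B4}: {B0,B2} ∩ {B0,B1,B3} ∩ {B0,B4} = {B0}; idom=B0
  B6: preds {B3,B5}: {B0,B1,B3} ∩ {B0,B5} = {B0}; idom=B0
  B8: preds {B1,B6,B7}: {B0,B1} ∩ {B0,B6} ∩ {B0,B5,B7} = {B0}; idom=B0

DF derivation:
  B1←B0: walk · to B0
  B1←B3: walk B3→B1 to B0
  B4←B0: walk · to B0
  B4←B1: walk B1 to B0
  B5←B2: walk B2 to B0
  B5←B3: walk B3→B1 to B0
  B5←B4: walk B4 to B0
  B6←B3: walk B3→B1 to B0
  B6←B5: walk B5 to B0
  B8←B1: walk B1 to B0
  B8←B6: walk B6 to B0
  B8←B7: walk B7→B5 to B0
  DF(B0)=∅
  DF(B1)={B1,B4,B5,B6,B8}
  DF(B2)={B5}
  DF(B3)={B1,B5,B6}
  DF(B4)={B5}
  DF(B5)={B6,B8}
  DF(B6)={B8}
  DF(B7)={B8}
  DF(B8)=∅

φ for k: defs {B0,B4,B6}
  DF⁺ = {B5,B6,B8}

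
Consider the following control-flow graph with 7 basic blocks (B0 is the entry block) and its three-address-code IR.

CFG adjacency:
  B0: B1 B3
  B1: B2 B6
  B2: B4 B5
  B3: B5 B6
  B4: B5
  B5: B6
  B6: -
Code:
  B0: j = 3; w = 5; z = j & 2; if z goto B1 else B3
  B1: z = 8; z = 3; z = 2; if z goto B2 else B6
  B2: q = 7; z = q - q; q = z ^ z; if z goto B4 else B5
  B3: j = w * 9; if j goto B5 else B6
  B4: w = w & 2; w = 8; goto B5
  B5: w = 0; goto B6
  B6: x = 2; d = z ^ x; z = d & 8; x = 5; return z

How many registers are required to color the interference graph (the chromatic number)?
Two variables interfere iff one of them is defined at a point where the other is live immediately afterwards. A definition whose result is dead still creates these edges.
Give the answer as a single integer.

Answer: 3

Analysis:
Per-block:
  B0 def {j,w,z} use ∅
  B1 def {z} use ∅
  B2 def {q,z} use ∅
  B3 def {j} use {w}
  B4 def {w} use {w}
  B5 def {w} use ∅
  B6 def {d,x,z} use {z}

Live sets:
  B0: in=∅ out={w,z}
  B1: in={w} out={w,z}
  B2: in={w} out={w,z}
  B3: in={w,z} out={z}
  B4: in={w,z} out={z}
  B5: in={z} out={z}
  B6: in={z} out=∅

Conflict graph:
  d — ∅
  j — {w,z}
  q — {w,z}
  w — {j,q,z}
  x — {z}
  z — {j,q,w,x}

Registers:
  lower bound: {j,w,z} mutually conflict ⇒ χ ≥ 3
  assign d→r0 j→r2 q→r2 w→r1 x→r1 z→r0 — no edge inside a register ⇒ χ ≤ 3
  χ = 3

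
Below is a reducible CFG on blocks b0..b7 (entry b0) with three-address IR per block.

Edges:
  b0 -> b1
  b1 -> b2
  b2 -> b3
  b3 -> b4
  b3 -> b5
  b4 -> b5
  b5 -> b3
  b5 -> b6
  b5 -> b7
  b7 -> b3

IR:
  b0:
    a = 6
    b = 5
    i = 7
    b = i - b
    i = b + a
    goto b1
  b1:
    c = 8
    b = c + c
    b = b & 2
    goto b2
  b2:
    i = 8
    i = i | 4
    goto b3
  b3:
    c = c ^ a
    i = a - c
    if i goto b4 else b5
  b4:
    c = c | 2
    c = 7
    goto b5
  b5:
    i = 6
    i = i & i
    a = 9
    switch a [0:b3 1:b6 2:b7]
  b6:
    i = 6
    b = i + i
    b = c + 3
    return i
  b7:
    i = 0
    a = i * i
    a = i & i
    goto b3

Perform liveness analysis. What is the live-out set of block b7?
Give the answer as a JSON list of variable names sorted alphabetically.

Answer: ["a", "c"]

Analysis:
Per-block:
  b0 def {a,b,i} use ∅
  b1 def {b,c} use ∅
  b2 def {i} use ∅
  b3 def {c,i} use {a,c}
  b4 def {c} use {c}
  b5 def {a,i} use ∅
  b6 def {b,i} use {c}
  b7 def {a,i} use ∅

Backward fixpoint:
  b0 li=∅ lo={a}
  b1 li={a} lo={a,c}
  b2 li={a,c} lo={a,c}
  b3 li={a,c} lo={c}
  b4 li={c} lo={c}
  b5 li={c} lo={a,c}
  b6 li={c} lo=∅
  b7 li={c} lo={a,c}

live-out(b7) = ["a", "c"]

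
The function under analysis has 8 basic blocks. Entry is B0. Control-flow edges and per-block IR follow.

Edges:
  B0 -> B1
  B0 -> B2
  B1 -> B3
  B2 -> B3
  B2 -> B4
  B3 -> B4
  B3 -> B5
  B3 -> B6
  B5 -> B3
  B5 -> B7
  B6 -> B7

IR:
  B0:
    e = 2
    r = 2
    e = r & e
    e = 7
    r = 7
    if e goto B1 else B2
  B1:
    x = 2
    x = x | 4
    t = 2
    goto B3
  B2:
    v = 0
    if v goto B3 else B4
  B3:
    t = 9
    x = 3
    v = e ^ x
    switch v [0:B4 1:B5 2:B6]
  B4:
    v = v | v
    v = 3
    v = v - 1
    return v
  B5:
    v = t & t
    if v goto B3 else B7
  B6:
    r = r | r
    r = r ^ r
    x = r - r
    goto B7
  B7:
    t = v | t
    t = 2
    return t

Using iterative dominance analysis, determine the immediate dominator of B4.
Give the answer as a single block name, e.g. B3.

Answer: B0

Derivation:
idom tree: B1←B0 B2←B0 B3←B0 B4←B0 B5←B3 B6←B3 B7←B3
Dom at joins:
  B3: preds {B1,B2,B5}: {B0,B1} ∩ {B0,B2} ∩ {B0,B3,B5} = {B0}; idom=B0
  B4: preds {B2,B3}: {B0,B2} ∩ {B0,B3} = {B0}; idom=B0
  B7: preds {B5,B6}: {B0,B3,B5} ∩ {B0,B3,B6} = {B0,B3}; idom=B3

idom(B4) = B0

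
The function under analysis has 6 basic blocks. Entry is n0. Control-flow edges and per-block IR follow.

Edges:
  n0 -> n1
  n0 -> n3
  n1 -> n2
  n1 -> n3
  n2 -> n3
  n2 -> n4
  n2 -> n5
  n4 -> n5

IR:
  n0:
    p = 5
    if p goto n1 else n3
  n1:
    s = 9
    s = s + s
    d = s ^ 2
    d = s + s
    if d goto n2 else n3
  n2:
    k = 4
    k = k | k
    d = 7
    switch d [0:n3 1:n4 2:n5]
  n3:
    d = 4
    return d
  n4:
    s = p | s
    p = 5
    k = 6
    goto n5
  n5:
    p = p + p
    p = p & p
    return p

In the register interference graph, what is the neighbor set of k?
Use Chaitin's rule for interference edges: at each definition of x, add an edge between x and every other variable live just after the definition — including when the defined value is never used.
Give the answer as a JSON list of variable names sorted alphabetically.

Per-block:
  n0: {p} / ∅
  n1: {d,s} / ∅
  n2: {d,k} / ∅
  n3: {d} / ∅
  n4: {k,p,s} / {p,s}
  n5: {p} / {p}

Live sets:
  n0: in=∅ out={p}
  n1: in={p} out={p,s}
  n2: in={p,s} out={p,s}
  n3: in=∅ out=∅
  n4: in={p,s} out={p}
  n5: in={p} out=∅

Interfere edges:
  d: {p,s}
  k: {p,s}
  p: {d,k,s}
  s: {d,k,p}

N(k) = ["p", "s"]

Answer: ["p", "s"]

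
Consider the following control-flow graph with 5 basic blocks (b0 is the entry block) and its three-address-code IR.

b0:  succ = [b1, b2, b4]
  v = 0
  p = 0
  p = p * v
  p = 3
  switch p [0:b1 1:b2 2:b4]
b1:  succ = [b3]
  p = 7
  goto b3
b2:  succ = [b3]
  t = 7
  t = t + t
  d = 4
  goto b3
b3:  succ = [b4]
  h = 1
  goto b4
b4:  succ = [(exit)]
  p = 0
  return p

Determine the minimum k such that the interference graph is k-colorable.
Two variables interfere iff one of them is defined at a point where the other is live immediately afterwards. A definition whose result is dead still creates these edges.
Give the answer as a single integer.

Answer: 2

Analysis:
Per-block:
  b0 def {p,v} use ∅
  b1 def {p} use ∅
  b2 def {d,t} use ∅
  b3 def {h} use ∅
  b4 def {p} use ∅

Backward fixpoint:
  b0: in=∅ out=∅
  b1: in=∅ out=∅
  b2: in=∅ out=∅
  b3: in=∅ out=∅
  b4: in=∅ out=∅

Conflict graph:
  d↔∅
  h↔∅
  p↔{v}
  t↔∅
  v↔{p}

Chromatic number:
  {p,v} pairwise interfere (2-clique) ⇒ χ ≥ 2
  2-colouring: r0={d,h,p,t}  r1={v}
  χ = 2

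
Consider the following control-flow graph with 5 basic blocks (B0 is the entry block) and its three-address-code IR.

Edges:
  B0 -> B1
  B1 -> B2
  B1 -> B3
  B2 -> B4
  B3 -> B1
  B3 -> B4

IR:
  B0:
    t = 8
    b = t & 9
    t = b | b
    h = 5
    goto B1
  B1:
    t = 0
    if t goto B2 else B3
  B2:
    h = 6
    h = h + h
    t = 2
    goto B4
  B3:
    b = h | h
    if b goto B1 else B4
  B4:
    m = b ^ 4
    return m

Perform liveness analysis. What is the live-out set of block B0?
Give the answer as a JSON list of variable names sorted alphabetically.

Answer: ["b", "h"]

Analysis:
Block summaries:
  B0 def {b,h,t} use ∅
  B1 def {t} use ∅
  B2 def {h,t} use ∅
  B3 def {b} use {h}
  B4 def {m} use {b}

Backward fixpoint:
  B0: in=∅ out={b,h}
  B1: in={b,h} out={b,h}
  B2: in={b} out={b}
  B3: in={h} out={b,h}
  B4: in={b} out=∅

live-out(B0) = ["b", "h"]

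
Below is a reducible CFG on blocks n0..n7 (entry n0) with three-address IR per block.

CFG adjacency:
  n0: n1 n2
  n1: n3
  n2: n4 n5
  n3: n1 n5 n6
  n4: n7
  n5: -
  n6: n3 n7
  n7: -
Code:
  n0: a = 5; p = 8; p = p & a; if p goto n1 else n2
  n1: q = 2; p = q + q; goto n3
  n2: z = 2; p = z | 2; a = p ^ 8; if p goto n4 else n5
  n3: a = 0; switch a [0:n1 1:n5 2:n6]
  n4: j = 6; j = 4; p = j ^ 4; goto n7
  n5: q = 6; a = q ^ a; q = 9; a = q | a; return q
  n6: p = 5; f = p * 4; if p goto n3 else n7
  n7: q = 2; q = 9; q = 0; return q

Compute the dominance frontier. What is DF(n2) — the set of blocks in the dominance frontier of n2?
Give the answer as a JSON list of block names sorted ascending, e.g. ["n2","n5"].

idom tree: n1←n0 n2←n0 n3←n1 n4←n2 n5←n0 n6←n3 n7←n0
Dom∩ at merges:
  n1: preds {n0,n3}: {n0} ∩ {n0,n1,n3} = {n0}; idom=n0
  n3: preds {n1,n6}: {n0,n1} ∩ {n0,n1,n3,n6} = {n0,n1}; idom=n1
  n5: preds {n2,n3}: {n0,n2} ∩ {n0,n1,n3} = {n0}; idom=n0
  n7: preds {n4,n6}: {n0,n2,n4} ∩ {n0,n1,n3,n6} = {n0}; idom=n0

DF walk-up:
  n1←n0: walk · to n0
  n1←n3: walk n3→n1 to n0
  n3←n1: walk · to n1
  n3←n6: walk n6→n3 to n1
  n5←n2: walk n2 to n0
  n5←n3: walk n3→n1 to n0
  n7←n4: walk n4→n2 to n0
  n7←n6: walk n6→n3→n1 to n0
  n0: DF=∅
  n1: DF={n1,n5,n7}
  n2: DF={n5,n7}
  n3: DF={n1,n3,n5,n7}
  n4: DF={n7}
  n5: DF=∅
  n6: DF={n3,n7}
  n7: DF=∅

DF(n2) = ["n5", "n7"]

Answer: ["n5", "n7"]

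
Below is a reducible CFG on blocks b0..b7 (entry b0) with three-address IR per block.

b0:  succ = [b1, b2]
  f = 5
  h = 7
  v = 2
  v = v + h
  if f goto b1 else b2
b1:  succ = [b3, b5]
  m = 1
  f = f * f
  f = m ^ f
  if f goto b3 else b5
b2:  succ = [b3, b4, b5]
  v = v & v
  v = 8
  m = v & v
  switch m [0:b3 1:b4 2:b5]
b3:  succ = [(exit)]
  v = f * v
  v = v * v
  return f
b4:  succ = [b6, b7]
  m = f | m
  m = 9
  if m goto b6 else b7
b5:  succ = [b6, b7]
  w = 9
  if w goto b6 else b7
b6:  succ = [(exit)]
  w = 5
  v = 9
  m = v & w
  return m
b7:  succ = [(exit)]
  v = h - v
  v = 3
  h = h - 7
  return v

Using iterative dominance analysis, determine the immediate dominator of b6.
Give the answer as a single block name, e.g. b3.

idom tree: b1←b0 b2←b0 b3←b0 b4←b2 b5←b0 b6←b0 b7←b0
Join-block Dom:
  b3: preds {b1,b2}: {b0,b1} ∩ {b0,b2} = {b0}; idom=b0
  b5: preds {b1,b2}: {b0,b1} ∩ {b0,b2} = {b0}; idom=b0
  b6: preds {b4,b5}: {b0,b2,b4} ∩ {b0,b5} = {b0}; idom=b0
  b7: preds {b4,b5}: {b0,b2,b4} ∩ {b0,b5} = {b0}; idom=b0

idom(b6) = b0

Answer: b0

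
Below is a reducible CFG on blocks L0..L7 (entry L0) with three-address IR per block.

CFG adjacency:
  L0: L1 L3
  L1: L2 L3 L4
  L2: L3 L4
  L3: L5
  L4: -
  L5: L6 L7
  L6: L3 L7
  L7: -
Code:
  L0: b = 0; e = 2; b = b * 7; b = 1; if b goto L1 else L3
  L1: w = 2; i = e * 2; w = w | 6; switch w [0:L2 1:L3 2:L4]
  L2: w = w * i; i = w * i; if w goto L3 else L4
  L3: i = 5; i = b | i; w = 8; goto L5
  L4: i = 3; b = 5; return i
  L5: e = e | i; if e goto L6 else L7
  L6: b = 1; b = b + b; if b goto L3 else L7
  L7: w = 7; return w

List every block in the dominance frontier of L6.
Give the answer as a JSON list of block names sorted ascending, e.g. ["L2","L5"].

idom tree: L1←L0 L2←L1 L3←L0 L4←L1 L5←L3 L6←L5 L7←L5
Dom at joins:
  L3: preds {L0,L1,L2,L6}: {L0} ∩ {L0,L1} ∩ {L0,L1,L2} ∩ {L0,L3,L5,L6} = {L0}; idom=L0
  L4: preds {L1,L2}: {L0,L1} ∩ {L0,L1,L2} = {L0,L1}; idom=L1
  L7: preds {L5,L6}: {L0,L3,L5} ∩ {L0,L3,L5,L6} = {L0,L3,L5}; idom=L5

DF derivation:
  join L3 pred L0: · stop@L0
  join L3 pred L1: L1 stop@L0
  join L3 pred L2: L2→L1 stop@L0
  join L3 pred L6: L6→L5→L3 stop@L0
  join L4 pred L1: · stop@L1
  join L4 pred L2: L2 stop@L1
  join L7 pred L5: · stop@L5
  join L7 pred L6: L6 stop@L5
  L0 → ∅
  L1 → {L3}
  L2 → {L3,L4}
  L3 → {L3}
  L4 → ∅
  L5 → {L3}
  L6 → {L3,L7}
  L7 → ∅

DF(L6) = ["L3", "L7"]

Answer: ["L3", "L7"]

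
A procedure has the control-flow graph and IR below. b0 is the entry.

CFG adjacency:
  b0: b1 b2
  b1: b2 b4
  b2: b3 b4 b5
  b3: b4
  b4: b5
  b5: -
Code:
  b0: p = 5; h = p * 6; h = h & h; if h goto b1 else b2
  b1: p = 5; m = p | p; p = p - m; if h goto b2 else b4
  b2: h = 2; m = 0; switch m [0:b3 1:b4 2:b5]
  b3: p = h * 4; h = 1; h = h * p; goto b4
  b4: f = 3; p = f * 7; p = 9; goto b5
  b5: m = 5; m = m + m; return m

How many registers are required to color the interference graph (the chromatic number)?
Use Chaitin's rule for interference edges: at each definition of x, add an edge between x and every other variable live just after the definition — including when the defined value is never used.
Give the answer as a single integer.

Answer: 3

Working:
def/use:
  b0: def={h,p} ue=∅
  b1: def={m,p} ue={h}
  b2: def={h,m} ue=∅
  b3: def={h,p} ue={h}
  b4: def={f,p} ue=∅
  b5: def={m} ue=∅

Liveness:
  live b0: ∅→{h}
  live b1: {h}→∅
  live b2: ∅→{h}
  live b3: {h}→∅
  live b4: ∅→∅
  live b5: ∅→∅

Interfere edges:
  f↔∅
  h↔{m,p}
  m↔{h,p}
  p↔{h,m}

Chromatic number:
  clique {h,m,p} ⇒ need ≥ 3
  3-colouring: c0={f,h}  c1={m}  c2={p}
  χ = 3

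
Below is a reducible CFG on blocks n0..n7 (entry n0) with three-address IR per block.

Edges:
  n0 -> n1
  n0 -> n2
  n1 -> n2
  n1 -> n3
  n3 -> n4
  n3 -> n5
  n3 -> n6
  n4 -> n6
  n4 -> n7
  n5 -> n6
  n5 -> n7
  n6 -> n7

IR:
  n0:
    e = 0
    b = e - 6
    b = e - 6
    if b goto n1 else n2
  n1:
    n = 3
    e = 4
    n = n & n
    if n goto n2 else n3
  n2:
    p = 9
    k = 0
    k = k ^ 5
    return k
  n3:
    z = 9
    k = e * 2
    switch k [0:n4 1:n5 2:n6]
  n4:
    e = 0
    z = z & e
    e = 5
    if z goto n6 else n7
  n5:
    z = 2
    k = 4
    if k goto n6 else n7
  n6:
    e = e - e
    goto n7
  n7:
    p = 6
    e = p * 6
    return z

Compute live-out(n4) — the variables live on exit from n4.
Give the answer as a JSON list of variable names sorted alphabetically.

Block summaries:
  n0: def={b,e} ue=∅
  n1: def={e,n} ue=∅
  n2: def={k,p} ue=∅
  n3: def={k,z} ue={e}
  n4: def={e,z} ue={z}
  n5: def={k,z} ue=∅
  n6: def={e} ue={e}
  n7: def={e,p} ue={z}

Liveness:
  live n0: ∅→∅
  live n1: ∅→{e}
  live n2: ∅→∅
  live n3: {e}→{e,z}
  live n4: {z}→{e,z}
  live n5: {e}→{e,z}
  live n6: {e,z}→{z}
  live n7: {z}→∅

live-out(n4) = ["e", "z"]

Answer: ["e", "z"]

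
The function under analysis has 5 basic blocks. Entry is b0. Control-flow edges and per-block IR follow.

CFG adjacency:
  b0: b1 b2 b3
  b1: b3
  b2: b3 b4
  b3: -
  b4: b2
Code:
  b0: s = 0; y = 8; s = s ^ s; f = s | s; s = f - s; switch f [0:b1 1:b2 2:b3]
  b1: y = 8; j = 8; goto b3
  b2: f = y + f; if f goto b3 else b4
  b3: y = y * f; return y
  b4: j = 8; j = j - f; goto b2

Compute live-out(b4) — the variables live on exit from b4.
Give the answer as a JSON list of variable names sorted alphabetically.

Per-block:
  b0: {f,s,y} / ∅
  b1: {j,y} / ∅
  b2: {f} / {f,y}
  b3: {y} / {f,y}
  b4: {j} / {f}

Backward fixpoint:
  b0: in=∅ out={f,y}
  b1: in={f} out={f,y}
  b2: in={f,y} out={f,y}
  b3: in={f,y} out=∅
  b4: in={f,y} out={f,y}

live-out(b4) = ["f", "y"]

Answer: ["f", "y"]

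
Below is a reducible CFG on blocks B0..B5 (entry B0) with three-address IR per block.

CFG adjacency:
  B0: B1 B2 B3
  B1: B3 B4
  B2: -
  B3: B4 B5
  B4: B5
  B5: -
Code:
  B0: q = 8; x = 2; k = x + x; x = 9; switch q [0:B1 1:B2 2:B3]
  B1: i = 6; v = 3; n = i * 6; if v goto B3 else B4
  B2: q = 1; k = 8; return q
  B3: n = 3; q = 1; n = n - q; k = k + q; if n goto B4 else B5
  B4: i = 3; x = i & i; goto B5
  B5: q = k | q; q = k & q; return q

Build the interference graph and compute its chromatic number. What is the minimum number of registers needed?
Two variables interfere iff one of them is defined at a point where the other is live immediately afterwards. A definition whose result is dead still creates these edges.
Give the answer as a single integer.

def/use:
  B0 def {k,q,x} use ∅
  B1 def {i,n,v} use ∅
  B2 def {k,q} use ∅
  B3 def {k,n,q} use {k}
  B4 def {i,x} use ∅
  B5 def {q} use {k,q}

Live sets:
  B0: in=∅ out={k,q}
  B1: in={k,q} out={k,q}
  B2: in=∅ out=∅
  B3: in={k} out={k,q}
  B4: in={k,q} out={k,q}
  B5: in={k,q} out=∅

Conflict graph:
  i↔{k,q,v}
  k↔{i,n,q,v,x}
  n↔{k,q,v}
  q↔{i,k,n,v,x}
  v↔{i,k,n,q}
  x↔{k,q}

Chromatic number:
  {i,k,q,v} pairwise interfere (4-clique) ⇒ χ ≥ 4
  4-colouring: r0={k}  r1={q}  r2={v,x}  r3={i,n}
  χ = 4

Answer: 4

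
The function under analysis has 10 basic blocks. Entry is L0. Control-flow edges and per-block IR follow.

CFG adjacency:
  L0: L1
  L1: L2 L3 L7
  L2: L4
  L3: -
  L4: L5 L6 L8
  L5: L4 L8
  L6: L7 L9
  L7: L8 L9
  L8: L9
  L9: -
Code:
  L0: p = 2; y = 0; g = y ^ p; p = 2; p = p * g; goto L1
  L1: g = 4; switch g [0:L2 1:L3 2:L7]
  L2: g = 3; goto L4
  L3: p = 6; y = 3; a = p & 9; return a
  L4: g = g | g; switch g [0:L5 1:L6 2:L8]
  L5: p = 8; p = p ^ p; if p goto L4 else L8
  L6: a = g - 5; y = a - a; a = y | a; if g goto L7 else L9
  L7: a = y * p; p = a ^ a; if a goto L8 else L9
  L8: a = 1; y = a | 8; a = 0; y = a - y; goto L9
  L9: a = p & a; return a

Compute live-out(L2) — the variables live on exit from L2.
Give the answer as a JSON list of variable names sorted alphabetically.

Answer: ["g", "p"]

Working:
Per-block:
  L0: {g,p,y} / ∅
  L1: {g} / ∅
  L2: {g} / ∅
  L3: {a,p,y} / ∅
  L4: {g} / {g}
  L5: {p} / ∅
  L6: {a,y} / {g}
  L7: {a,p} / {p,y}
  L8: {a,y} / ∅
  L9: {a} / {a,p}

Liveness:
  L0: in=∅ out={p,y}
  L1: in={p,y} out={p,y}
  L2: in={p} out={g,p}
  L3: in=∅ out=∅
  L4: in={g,p} out={g,p}
  L5: in={g} out={g,p}
  L6: in={g,p} out={a,p,y}
  L7: in={p,y} out={a,p}
  L8: in={p} out={a,p}
  L9: in={a,p} out=∅

live-out(L2) = ["g", "p"]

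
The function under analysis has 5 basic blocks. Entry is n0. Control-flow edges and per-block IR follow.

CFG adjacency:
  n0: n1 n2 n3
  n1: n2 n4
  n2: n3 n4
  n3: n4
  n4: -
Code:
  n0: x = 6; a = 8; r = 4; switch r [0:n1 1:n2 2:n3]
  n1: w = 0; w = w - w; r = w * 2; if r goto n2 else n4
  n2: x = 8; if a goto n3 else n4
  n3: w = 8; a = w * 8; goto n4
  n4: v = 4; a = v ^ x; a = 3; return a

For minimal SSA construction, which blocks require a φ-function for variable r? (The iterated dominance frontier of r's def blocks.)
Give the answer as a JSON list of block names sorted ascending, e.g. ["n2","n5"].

Answer: ["n2", "n3", "n4"]

Derivation:
idom tree: n1←n0 n2←n0 n3←n0 n4←n0
Dom∩ at merges:
  n2: preds {n0,n1}: {n0} ∩ {n0,n1} = {n0}; idom=n0
  n3: preds {n0,n2}: {n0} ∩ {n0,n2} = {n0}; idom=n0
  n4: preds {n1,n2,n3}: {n0,n1} ∩ {n0,n2} ∩ {n0,n3} = {n0}; idom=n0

DF walk-up:
  join n2 pred n0: · stop@n0
  join n2 pred n1: n1 stop@n0
  join n3 pred n0: · stop@n0
  join n3 pred n2: n2 stop@n0
  join n4 pred n1: n1 stop@n0
  join n4 pred n2: n2 stop@n0
  join n4 pred n3: n3 stop@n0
  n0 → ∅
  n1 → {n2,n4}
  n2 → {n3,n4}
  n3 → {n4}
  n4 → ∅

φ for r: defs {n0,n1}
  DF⁺ = {n2,n3,n4}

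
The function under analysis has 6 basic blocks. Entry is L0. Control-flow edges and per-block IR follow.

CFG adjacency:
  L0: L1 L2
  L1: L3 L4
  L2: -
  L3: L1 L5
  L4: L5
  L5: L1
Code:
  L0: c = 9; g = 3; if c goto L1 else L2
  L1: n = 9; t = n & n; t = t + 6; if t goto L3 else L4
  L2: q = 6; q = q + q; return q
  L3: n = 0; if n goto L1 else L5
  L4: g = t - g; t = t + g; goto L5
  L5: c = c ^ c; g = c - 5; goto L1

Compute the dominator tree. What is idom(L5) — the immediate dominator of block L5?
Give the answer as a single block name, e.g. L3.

Answer: L1

Working:
idom tree: L1←L0 L2←L0 L3←L1 L4←L1 L5←L1
Join-block Dom:
  L1: preds {L0,L3,L5}: {L0} ∩ {L0,L1,L3} ∩ {L0,L1,L5} = {L0}; idom=L0
  L5: preds {L3,L4}: {L0,L1,L3} ∩ {L0,L1,L4} = {L0,L1}; idom=L1

idom(L5) = L1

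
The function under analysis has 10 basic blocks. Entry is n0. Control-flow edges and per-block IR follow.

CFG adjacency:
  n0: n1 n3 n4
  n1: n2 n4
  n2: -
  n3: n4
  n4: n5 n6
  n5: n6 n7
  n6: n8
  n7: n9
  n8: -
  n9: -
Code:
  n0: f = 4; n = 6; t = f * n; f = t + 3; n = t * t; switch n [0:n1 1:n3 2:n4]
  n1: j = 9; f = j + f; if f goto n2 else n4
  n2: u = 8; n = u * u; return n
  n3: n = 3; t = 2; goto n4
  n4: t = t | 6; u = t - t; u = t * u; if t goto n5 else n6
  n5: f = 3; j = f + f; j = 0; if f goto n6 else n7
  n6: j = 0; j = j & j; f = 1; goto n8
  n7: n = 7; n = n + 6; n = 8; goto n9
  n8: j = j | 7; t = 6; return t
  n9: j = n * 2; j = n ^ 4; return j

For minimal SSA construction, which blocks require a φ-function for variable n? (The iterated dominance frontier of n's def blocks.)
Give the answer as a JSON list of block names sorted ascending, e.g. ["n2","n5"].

idom tree: n1←n0 n2←n1 n3←n0 n4←n0 n5←n4 n6←n4 n7←n5 n8←n6 n9←n7
Dom at joins:
  n4: preds {n0,n1,n3}: {n0} ∩ {n0,n1} ∩ {n0,n3} = {n0}; idom=n0
  n6: preds {n4,n5}: {n0,n4} ∩ {n0,n4,n5} = {n0,n4}; idom=n4

DF derivation:
  n4←n0: walk · to n0
  n4←n1: walk n1 to n0
  n4←n3: walk n3 to n0
  n6←n4: walk · to n4
  n6←n5: walk n5 to n4
  DF(n0)=∅
  DF(n1)={n4}
  DF(n2)=∅
  DF(n3)={n4}
  DF(n4)=∅
  DF(n5)={n6}
  DF(n6)=∅
  DF(n7)=∅
  DF(n8)=∅
  DF(n9)=∅

φ for n: defs {n0,n2,n3,n7}
  DF⁺ = {n4}

Answer: ["n4"]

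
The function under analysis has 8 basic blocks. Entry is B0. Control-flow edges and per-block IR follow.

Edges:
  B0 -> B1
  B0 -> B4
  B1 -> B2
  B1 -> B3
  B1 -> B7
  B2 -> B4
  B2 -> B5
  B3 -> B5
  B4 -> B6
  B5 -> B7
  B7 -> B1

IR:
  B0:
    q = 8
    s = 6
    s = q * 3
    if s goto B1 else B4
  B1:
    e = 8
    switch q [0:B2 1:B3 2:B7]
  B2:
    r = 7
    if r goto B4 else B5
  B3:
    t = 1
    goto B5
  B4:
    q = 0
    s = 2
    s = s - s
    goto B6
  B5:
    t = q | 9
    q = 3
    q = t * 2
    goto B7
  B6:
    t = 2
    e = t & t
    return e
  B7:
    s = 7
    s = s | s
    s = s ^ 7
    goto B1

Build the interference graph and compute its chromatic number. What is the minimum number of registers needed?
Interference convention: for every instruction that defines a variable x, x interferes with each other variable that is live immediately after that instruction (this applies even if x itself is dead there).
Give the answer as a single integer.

Per-block:
  B0: def={q,s} ue=∅
  B1: def={e} ue={q}
  B2: def={r} ue=∅
  B3: def={t} ue=∅
  B4: def={q,s} ue=∅
  B5: def={q,t} ue={q}
  B6: def={e,t} ue=∅
  B7: def={s} ue=∅

Backward fixpoint:
  live B0: ∅→{q}
  live B1: {q}→{q}
  live B2: {q}→{q}
  live B3: {q}→{q}
  live B4: ∅→∅
  live B5: {q}→{q}
  live B6: ∅→∅
  live B7: {q}→{q}

Interference:
  e: {q}
  q: {e,r,s,t}
  r: {q}
  s: {q}
  t: {q}

Chromatic number:
  clique {e,q} ⇒ need ≥ 2
  2-colouring: r0={q}  r1={e,r,s,t}
  χ = 2

Answer: 2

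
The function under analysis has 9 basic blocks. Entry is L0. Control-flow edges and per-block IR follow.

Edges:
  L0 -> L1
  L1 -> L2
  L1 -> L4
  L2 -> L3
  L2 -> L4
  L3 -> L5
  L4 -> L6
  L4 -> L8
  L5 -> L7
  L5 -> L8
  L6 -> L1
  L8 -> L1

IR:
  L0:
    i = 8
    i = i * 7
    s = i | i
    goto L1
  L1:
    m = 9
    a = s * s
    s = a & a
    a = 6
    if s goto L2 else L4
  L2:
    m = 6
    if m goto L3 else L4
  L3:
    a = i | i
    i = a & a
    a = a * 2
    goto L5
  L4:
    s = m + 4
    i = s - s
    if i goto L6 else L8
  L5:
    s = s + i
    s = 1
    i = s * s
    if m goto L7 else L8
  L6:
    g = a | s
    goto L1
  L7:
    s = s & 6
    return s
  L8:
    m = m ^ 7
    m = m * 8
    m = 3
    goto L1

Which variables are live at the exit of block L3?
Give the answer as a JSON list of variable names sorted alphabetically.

Answer: ["i", "m", "s"]

Derivation:
Block summaries:
  L0 def {i,s} use ∅
  L1 def {a,m,s} use {s}
  L2 def {m} use ∅
  L3 def {a,i} use {i}
  L4 def {i,s} use {m}
  L5 def {i,s} use {i,m,s}
  L6 def {g} use {a,s}
  L7 def {s} use {s}
  L8 def {m} use {m}

Liveness:
  live L0: ∅→{i,s}
  live L1: {i,s}→{a,i,m,s}
  live L2: {a,i,s}→{a,i,m,s}
  live L3: {i,m,s}→{i,m,s}
  live L4: {a,m}→{a,i,m,s}
  live L5: {i,m,s}→{i,m,s}
  live L6: {a,i,s}→{i,s}
  live L7: {s}→∅
  live L8: {i,m,s}→{i,s}

live-out(L3) = ["i", "m", "s"]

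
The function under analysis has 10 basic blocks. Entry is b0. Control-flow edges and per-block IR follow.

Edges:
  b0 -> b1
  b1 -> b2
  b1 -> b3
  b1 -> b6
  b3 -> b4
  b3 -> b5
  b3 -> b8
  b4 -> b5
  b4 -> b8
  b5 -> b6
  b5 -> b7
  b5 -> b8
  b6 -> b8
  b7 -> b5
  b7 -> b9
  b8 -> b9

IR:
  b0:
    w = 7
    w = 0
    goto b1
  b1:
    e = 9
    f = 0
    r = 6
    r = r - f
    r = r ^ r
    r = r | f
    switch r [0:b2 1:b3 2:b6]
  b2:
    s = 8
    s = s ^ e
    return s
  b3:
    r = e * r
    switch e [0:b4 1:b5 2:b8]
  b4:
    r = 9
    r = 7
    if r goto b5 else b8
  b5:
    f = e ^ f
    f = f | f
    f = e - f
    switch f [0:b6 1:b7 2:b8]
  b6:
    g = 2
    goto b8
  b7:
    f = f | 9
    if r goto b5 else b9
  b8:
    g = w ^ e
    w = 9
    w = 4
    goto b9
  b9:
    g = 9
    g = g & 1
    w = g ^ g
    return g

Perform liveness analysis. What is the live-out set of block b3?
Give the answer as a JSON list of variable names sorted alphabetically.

Block summaries:
  b0: {w} / ∅
  b1: {e,f,r} / ∅
  b2: {s} / {e}
  b3: {r} / {e,r}
  b4: {r} / ∅
  b5: {f} / {e,f}
  b6: {g} / ∅
  b7: {f} / {f,r}
  b8: {g,w} / {e,w}
  b9: {g,w} / ∅

Live sets:
  live b0: ∅→{w}
  live b1: {w}→{e,f,r,w}
  live b2: {e}→∅
  live b3: {e,f,r,w}→{e,f,r,w}
  live b4: {e,f,w}→{e,f,r,w}
  live b5: {e,f,r,w}→{e,f,r,w}
  live b6: {e,w}→{e,w}
  live b7: {e,f,r,w}→{e,f,r,w}
  live b8: {e,w}→∅
  live b9: ∅→∅

live-out(b3) = ["e", "f", "r", "w"]

Answer: ["e", "f", "r", "w"]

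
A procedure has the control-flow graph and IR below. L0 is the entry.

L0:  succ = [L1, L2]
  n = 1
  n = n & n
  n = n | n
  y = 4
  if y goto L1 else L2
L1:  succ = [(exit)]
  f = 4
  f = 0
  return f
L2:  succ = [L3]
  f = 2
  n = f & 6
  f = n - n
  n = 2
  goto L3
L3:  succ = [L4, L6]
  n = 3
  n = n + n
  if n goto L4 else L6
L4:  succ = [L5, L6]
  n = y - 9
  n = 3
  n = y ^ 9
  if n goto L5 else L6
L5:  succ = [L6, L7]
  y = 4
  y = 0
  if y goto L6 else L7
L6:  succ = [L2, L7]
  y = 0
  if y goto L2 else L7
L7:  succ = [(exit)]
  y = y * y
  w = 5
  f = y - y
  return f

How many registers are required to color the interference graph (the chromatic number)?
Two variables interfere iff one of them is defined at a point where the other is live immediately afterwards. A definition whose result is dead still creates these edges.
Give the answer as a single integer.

def/use:
  L0 def {n,y} use ∅
  L1 def {f} use ∅
  L2 def {f,n} use ∅
  L3 def {n} use ∅
  L4 def {n} use {y}
  L5 def {y} use ∅
  L6 def {y} use ∅
  L7 def {f,w,y} use {y}

Liveness:
  L0 li=∅ lo={y}
  L1 li=∅ lo=∅
  L2 li={y} lo={y}
  L3 li={y} lo={y}
  L4 li={y} lo=∅
  L5 li=∅ lo={y}
  L6 li=∅ lo={y}
  L7 li={y} lo=∅

Interference:
  f↔{y}
  n↔{y}
  w↔{y}
  y↔{f,n,w}

Chromatic number:
  clique {f,y} ⇒ need ≥ 2
  assign f→r1 n→r1 w→r1 y→r0 — no edge inside a register ⇒ χ ≤ 2
  χ = 2

Answer: 2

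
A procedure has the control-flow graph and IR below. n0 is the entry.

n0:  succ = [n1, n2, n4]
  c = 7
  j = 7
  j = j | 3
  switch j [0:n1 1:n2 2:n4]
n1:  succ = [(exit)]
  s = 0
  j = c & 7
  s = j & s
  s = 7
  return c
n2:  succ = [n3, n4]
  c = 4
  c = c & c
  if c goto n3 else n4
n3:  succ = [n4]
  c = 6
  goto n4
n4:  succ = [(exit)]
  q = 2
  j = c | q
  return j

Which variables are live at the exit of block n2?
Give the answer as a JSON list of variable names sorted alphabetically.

def/use:
  n0 def {c,j} use ∅
  n1 def {j,s} use {c}
  n2 def {c} use ∅
  n3 def {c} use ∅
  n4 def {j,q} use {c}

Live sets:
  n0: in=∅ out={c}
  n1: in={c} out=∅
  n2: in=∅ out={c}
  n3: in=∅ out={c}
  n4: in={c} out=∅

live-out(n2) = ["c"]

Answer: ["c"]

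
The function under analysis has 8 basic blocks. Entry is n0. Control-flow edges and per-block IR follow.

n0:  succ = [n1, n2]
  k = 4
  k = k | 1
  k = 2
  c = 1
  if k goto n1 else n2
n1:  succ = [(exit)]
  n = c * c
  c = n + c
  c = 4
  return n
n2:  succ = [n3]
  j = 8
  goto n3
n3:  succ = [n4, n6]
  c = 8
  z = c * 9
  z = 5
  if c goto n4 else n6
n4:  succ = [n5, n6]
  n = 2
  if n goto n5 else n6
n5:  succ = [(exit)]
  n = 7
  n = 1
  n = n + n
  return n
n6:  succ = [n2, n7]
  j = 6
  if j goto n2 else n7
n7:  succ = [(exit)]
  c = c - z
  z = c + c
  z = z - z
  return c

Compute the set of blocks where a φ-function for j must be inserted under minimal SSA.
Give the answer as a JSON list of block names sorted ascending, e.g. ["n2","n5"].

idom tree: n1←n0 n2←n0 n3←n2 n4←n3 n5←n4 n6←n3 n7←n6
Dom at joins:
  n2: preds {n0,n6}: {n0} ∩ {n0,n2,n3,n6} = {n0}; idom=n0
  n6: preds {n3,n4}: {n0,n2,n3} ∩ {n0,n2,n3,n4} = {n0,n2,n3}; idom=n3

Frontier:
  join n2 pred n0: · stop@n0
  join n2 pred n6: n6→n3→n2 stop@n0
  join n6 pred n3: · stop@n3
  join n6 pred n4: n4 stop@n3
  n0 → ∅
  n1 → ∅
  n2 → {n2}
  n3 → {n2}
  n4 → {n6}
  n5 → ∅
  n6 → {n2}
  n7 → ∅

φ for j: defs {n2,n6}
  DF⁺ = {n2}

Answer: ["n2"]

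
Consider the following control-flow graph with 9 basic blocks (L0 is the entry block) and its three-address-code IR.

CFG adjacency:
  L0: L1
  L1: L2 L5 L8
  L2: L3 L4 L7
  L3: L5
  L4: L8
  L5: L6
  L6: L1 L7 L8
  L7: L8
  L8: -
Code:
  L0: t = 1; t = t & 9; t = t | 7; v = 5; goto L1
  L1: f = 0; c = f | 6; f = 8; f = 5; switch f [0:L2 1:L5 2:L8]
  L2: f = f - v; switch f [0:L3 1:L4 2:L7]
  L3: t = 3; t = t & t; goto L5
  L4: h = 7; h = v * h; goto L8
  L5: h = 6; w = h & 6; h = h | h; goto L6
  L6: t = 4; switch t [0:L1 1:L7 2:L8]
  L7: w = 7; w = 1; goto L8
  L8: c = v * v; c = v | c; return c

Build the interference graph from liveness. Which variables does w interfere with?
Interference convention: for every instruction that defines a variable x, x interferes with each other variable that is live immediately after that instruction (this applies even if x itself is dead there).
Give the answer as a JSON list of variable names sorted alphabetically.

def/use:
  L0 def {t,v} use ∅
  L1 def {c,f} use ∅
  L2 def {f} use {f,v}
  L3 def {t} use ∅
  L4 def {h} use {v}
  L5 def {h,w} use ∅
  L6 def {t} use ∅
  L7 def {w} use ∅
  L8 def {c} use {v}

Backward fixpoint:
  live L0: ∅→{v}
  live L1: {v}→{f,v}
  live L2: {f,v}→{v}
  live L3: {v}→{v}
  live L4: {v}→{v}
  live L5: {v}→{v}
  live L6: {v}→{v}
  live L7: {v}→{v}
  live L8: {v}→∅

Interference:
  c: {v}
  f: {v}
  h: {v,w}
  t: {v}
  v: {c,f,h,t,w}
  w: {h,v}

N(w) = ["h", "v"]

Answer: ["h", "v"]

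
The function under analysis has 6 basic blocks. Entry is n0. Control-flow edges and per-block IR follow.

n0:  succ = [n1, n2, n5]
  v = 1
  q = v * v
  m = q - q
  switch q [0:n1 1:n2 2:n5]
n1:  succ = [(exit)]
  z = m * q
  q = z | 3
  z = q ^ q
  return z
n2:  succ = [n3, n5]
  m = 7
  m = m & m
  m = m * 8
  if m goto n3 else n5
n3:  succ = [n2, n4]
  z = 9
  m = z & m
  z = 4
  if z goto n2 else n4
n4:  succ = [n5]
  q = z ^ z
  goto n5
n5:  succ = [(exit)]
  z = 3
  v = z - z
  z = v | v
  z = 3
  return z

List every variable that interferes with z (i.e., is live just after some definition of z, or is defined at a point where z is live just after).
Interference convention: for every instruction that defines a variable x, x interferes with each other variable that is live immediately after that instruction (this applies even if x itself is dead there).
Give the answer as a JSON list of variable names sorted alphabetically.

def/use:
  n0: def={m,q,v} ue=∅
  n1: def={q,z} ue={m,q}
  n2: def={m} ue=∅
  n3: def={m,z} ue={m}
  n4: def={q} ue={z}
  n5: def={v,z} ue=∅

Backward fixpoint:
  n0 li=∅ lo={m,q}
  n1 li={m,q} lo=∅
  n2 li=∅ lo={m}
  n3 li={m} lo={z}
  n4 li={z} lo=∅
  n5 li=∅ lo=∅

Interfere edges:
  m↔{q,z}
  q↔{m}
  v↔∅
  z↔{m}

N(z) = ["m"]

Answer: ["m"]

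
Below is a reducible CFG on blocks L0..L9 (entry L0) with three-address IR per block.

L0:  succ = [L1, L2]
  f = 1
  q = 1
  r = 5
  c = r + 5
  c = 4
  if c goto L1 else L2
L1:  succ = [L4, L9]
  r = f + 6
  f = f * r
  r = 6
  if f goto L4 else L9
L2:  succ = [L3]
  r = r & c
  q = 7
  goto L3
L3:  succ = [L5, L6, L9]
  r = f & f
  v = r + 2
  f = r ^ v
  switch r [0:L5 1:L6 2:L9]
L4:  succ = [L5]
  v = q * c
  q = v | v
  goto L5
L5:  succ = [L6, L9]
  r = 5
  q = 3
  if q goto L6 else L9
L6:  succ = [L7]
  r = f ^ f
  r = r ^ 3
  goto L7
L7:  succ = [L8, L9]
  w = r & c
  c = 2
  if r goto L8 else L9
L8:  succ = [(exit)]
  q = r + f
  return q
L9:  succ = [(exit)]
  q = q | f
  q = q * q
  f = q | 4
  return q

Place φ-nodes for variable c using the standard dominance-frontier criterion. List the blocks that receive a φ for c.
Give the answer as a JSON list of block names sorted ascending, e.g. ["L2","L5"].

idom tree: L1←L0 L2←L0 L3←L2 L4←L1 L5←L0 L6←L0 L7←L6 L8←L7 L9←L0
Dom∩ at merges:
  L5: preds {L3,L4}: {L0,L2,L3} ∩ {L0,L1,L4} = {L0}; idom=L0
  L6: preds {L3,L5}: {L0,L2,L3} ∩ {L0,L5} = {L0}; idom=L0
  L9: preds {L1,L3,L5,L7}: {L0,L1} ∩ {L0,L2,L3} ∩ {L0,L5} ∩ {L0,L6,L7} = {L0}; idom=L0

DF derivation:
  L5←L3: walk L3→L2 to L0
  L5←L4: walk L4→L1 to L0
  L6←L3: walk L3→L2 to L0
  L6←L5: walk L5 to L0
  L9←L1: walk L1 to L0
  L9←L3: walk L3→L2 to L0
  L9←L5: walk L5 to L0
  L9←L7: walk L7→L6 to L0
  DF(L0)=∅
  DF(L1)={L5,L9}
  DF(L2)={L5,L6,L9}
  DF(L3)={L5,L6,L9}
  DF(L4)={L5}
  DF(L5)={L6,L9}
  DF(L6)={L9}
  DF(L7)={L9}
  DF(L8)=∅
  DF(L9)=∅

φ for c: defs {L0,L7}
  DF⁺ = {L9}

Answer: ["L9"]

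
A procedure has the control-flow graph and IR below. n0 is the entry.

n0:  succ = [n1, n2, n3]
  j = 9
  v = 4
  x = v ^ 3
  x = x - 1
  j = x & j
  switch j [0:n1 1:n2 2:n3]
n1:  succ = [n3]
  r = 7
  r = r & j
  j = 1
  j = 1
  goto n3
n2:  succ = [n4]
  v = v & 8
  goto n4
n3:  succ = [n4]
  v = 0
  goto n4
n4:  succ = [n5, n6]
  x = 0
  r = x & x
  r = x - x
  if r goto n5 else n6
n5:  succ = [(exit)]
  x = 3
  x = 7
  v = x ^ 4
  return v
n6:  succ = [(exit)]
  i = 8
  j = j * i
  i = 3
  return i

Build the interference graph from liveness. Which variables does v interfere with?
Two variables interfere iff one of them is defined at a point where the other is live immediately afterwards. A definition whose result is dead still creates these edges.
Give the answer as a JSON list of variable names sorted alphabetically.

Answer: ["j", "x"]

Analysis:
Block summaries:
  n0: def={j,v,x} ue=∅
  n1: def={j,r} ue={j}
  n2: def={v} ue={v}
  n3: def={v} ue=∅
  n4: def={r,x} ue=∅
  n5: def={v,x} ue=∅
  n6: def={i,j} ue={j}

Live sets:
  n0: in=∅ out={j,v}
  n1: in={j} out={j}
  n2: in={j,v} out={j}
  n3: in={j} out={j}
  n4: in={j} out={j}
  n5: in=∅ out=∅
  n6: in={j} out=∅

Interfere edges:
  i — {j}
  j — {i,r,v,x}
  r — {j,x}
  v — {j,x}
  x — {j,r,v}

N(v) = ["j", "x"]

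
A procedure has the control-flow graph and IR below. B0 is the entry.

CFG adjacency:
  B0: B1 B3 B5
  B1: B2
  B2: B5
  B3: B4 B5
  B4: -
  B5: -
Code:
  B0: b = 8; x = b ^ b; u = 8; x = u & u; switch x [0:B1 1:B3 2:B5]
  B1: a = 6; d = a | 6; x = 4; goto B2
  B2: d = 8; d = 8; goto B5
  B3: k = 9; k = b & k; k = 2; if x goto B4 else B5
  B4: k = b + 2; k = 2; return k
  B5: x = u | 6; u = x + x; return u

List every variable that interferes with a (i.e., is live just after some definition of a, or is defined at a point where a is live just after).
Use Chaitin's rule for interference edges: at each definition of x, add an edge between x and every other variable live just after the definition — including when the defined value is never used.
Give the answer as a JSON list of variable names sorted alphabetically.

Per-block:
  B0: {b,u,x} / ∅
  B1: {a,d,x} / ∅
  B2: {d} / ∅
  B3: {k} / {b,x}
  B4: {k} / {b}
  B5: {u,x} / {u}

Live sets:
  B0 li=∅ lo={b,u,x}
  B1 li={u} lo={u}
  B2 li={u} lo={u}
  B3 li={b,u,x} lo={b,u}
  B4 li={b} lo=∅
  B5 li={u} lo=∅

Interference:
  a↔{u}
  b↔{k,u,x}
  d↔{u}
  k↔{b,u,x}
  u↔{a,b,d,k,x}
  x↔{b,k,u}

N(a) = ["u"]

Answer: ["u"]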